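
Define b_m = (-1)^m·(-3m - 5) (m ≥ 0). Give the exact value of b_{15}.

(-1)^15 = -1; -3m - 5 at m=15 is -50; so b_{15} = 50.

50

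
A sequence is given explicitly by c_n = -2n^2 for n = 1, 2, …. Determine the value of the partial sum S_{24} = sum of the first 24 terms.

-9800

Over n = 1..24: Σn = 300, Σn² = 4900.
Total = (-2)·4900 = -9800.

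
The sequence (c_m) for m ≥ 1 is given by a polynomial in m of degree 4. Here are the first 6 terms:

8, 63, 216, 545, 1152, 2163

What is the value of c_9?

9240

1st diffs: 55, 153, 329, 607, 1011.
2nd diffs: 98, 176, 278, 404.
3rd diffs: 78, 102, 126.
4th diffs: 24, 24 (constant).
So c_m = m^4 + 3m^3 + 6m^2 + m - 3.
Evaluating at m = 9 gives c_9 = 9240.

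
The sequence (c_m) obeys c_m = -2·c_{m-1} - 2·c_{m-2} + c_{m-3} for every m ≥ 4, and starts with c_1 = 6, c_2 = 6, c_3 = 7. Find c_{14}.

-762

Compute successive terms:
c_4 = -20; c_5 = 32; c_6 = -17; …; c_{11} = 432; c_{12} = -1345; c_{13} = 1942; c_{14} = -762.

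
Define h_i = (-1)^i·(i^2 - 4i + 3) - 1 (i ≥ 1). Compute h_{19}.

(-1)^19 = -1; i^2 - 4i + 3 at i=19 is 288; so h_{19} = -289.

-289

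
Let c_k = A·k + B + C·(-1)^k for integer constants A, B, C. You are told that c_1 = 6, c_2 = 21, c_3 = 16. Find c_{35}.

176

Plug in k = 1, 2, 3: A + B - C = 6; 2A + B + C = 21; 3A + B - C = 16.
Subtracting the first from the second: A + 2C = 15.
Subtracting the second from the third: A - 2C = -5.
Solving: C = 5, A = 5, then B = 6.
Hence c_{35} = 5·35 + 6 + 5·(-1) = 176.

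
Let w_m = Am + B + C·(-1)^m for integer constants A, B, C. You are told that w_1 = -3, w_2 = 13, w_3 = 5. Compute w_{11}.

37

At m = 1, 2, 3: A + B - C = -3; 2A + B + C = 13; 3A + B - C = 5.
Subtracting the first from the second: A + 2C = 16.
Subtracting the second from the third: A - 2C = -8.
Solving: C = 6, A = 4, then B = -1.
Hence w_{11} = 4·11 + (-1) + 6·(-1) = 37.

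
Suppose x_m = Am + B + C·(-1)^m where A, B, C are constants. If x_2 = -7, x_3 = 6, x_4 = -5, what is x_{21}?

Write the equations: 2A + B + C = -7; 3A + B - C = 6; 4A + B + C = -5.
Subtracting the first from the second: A - 2C = 13.
Subtracting the second from the third: A + 2C = -11.
Solving: C = -6, A = 1, then B = -3.
So x_m = 1·m + (-3) + (-6)·(-1)^m; at m=21 this is 24.

24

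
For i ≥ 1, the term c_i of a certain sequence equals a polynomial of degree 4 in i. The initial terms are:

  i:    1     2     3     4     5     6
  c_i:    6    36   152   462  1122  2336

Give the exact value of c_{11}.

27216

1st diffs: 30, 116, 310, 660, 1214.
2nd diffs: 86, 194, 350, 554.
3rd diffs: 108, 156, 204.
4th diffs: 48, 48 (constant).
Newton forward-difference form: c_i = 6 + 30·C(i-1,1) + 86·C(i-1,2) + 108·C(i-1,3) + 48·C(i-1,4).
At i = 11: i-1 = 10, so c_{11} = 6 + 300 + 3870 + 12960 + 10080 = 27216.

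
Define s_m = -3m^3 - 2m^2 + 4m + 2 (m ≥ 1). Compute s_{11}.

-4189

s_{11} = -3·11^3 - 2·11^2 + 4·11 + 2 = -4189.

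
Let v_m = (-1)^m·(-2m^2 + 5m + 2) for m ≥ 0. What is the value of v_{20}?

(-1)^20 = 1; -2m^2 + 5m + 2 at m=20 is -698; so v_{20} = -698.

-698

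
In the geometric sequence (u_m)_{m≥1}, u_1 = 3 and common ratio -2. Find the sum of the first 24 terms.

u_m = 3·(-2)^(m-1).
S = 3·((-2)^24 - 1)/(-2 - 1) = 3·(16777216 - 1)/(-3) = -16777215.

-16777215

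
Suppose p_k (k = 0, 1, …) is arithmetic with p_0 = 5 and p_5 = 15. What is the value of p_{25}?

Common difference d = (15 - 5) / (5 - 0) = 2.
p_k = 5 + (k - 0)·2.
p_{25} = 5 + 25·2 = 55.

55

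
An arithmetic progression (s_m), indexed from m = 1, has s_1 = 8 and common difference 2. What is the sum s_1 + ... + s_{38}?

s_m = 8 + (m - 1)·2.
s_{38} = 82; S = 38·(8 + 82)/2 = 1710.

1710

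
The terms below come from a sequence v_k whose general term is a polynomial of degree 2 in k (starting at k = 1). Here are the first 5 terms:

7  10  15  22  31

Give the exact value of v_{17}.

1st diffs: 3, 5, 7, 9.
2nd diffs: 2, 2, 2 (constant).
Newton forward-difference form: v_k = 7 + 3·C(k-1,1) + 2·C(k-1,2).
At k = 17: k-1 = 16, so v_{17} = 7 + 48 + 240 = 295.

295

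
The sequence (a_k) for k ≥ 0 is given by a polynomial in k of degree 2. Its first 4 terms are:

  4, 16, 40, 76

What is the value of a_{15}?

1st diffs: 12, 24, 36.
2nd diffs: 12, 12 (constant).
Newton forward-difference form: a_k = 4 + 12·C(k,1) + 12·C(k,2).
At k = 15: k = 15, so a_{15} = 4 + 180 + 1260 = 1444.

1444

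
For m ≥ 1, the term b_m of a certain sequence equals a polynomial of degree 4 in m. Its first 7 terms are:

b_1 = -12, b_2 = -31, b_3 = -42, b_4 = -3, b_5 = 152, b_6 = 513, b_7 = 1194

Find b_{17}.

67844

1st diffs: -19, -11, 39, 155, 361, 681.
2nd diffs: 8, 50, 116, 206, 320.
3rd diffs: 42, 66, 90, 114.
4th diffs: 24, 24, 24 (constant).
So b_m = m^4 - 3m^3 - 3m^2 - 4m - 3.
Evaluating at m = 17 gives b_{17} = 67844.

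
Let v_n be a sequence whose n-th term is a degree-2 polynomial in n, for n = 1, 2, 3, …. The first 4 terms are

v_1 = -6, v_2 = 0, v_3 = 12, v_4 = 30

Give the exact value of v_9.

210

1st diffs: 6, 12, 18.
2nd diffs: 6, 6 (constant).
Newton forward-difference form: v_n = -6 + 6·C(n-1,1) + 6·C(n-1,2).
At n = 9: n-1 = 8, so v_9 = -6 + 48 + 168 = 210.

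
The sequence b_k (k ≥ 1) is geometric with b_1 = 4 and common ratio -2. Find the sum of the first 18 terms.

-349524

b_k = 4·(-2)^(k-1).
S = 4·((-2)^18 - 1)/(-2 - 1) = 4·(262144 - 1)/(-3) = -349524.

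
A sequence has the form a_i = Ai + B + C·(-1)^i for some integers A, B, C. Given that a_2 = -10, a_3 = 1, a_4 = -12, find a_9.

-5

Plug in i = 2, 3, 4: 2A + B + C = -10; 3A + B - C = 1; 4A + B + C = -12.
Subtracting the first from the second: A - 2C = 11.
Subtracting the second from the third: A + 2C = -13.
Solving: C = -6, A = -1, then B = -2.
Hence a_9 = -1·9 + (-2) + (-6)·(-1) = -5.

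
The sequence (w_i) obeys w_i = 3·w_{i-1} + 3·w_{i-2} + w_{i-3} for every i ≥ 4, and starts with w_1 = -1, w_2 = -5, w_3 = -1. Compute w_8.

-3743

Iterate the recurrence:
w_4 = -19  w_5 = -65  w_6 = -253  w_7 = -973  w_8 = -3743.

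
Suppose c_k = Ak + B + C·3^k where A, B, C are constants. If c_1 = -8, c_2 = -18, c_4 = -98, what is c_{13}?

-1594376

At k = 1, 2, 4: A + B + 3C = -8; 2A + B + 9C = -18; 4A + B + 81C = -98.
Subtracting the first from the second: A + 6C = -10.
Subtracting the second from the third: 2A + 72C = -80.
Solving: C = -1, A = -4, then B = -1.
Therefore c_{13} = -52 + (-1) + (-1)·1594323 = -1594376.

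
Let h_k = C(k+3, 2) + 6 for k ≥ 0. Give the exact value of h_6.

C(9, 2) = 36, so h_6 = 42.

42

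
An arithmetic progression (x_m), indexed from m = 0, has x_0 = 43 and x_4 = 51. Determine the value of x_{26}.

Common difference d = (51 - 43) / (4 - 0) = 2.
x_m = 43 + (m - 0)·2.
x_{26} = 43 + 26·2 = 95.

95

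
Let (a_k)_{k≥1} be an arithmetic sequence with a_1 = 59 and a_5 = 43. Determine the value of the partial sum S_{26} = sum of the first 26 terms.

Common difference d = (43 - 59) / (5 - 1) = -4.
a_k = 59 + (k - 1)·(-4).
a_{26} = -41; S = 26·(59 + (-41))/2 = 234.

234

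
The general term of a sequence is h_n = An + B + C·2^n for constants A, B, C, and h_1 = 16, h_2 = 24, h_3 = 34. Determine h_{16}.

At n = 1, 2, 3: A + B + 2C = 16; 2A + B + 4C = 24; 3A + B + 8C = 34.
Subtracting the first from the second: A + 2C = 8.
Subtracting the second from the third: A + 4C = 10.
Solving: C = 1, A = 6, then B = 8.
Therefore h_{16} = 96 + 8 + 1·65536 = 65640.

65640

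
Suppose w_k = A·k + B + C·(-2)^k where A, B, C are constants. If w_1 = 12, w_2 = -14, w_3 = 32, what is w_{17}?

At k = 1, 2, 3: A + B - 2C = 12; 2A + B + 4C = -14; 3A + B - 8C = 32.
Subtracting the first from the second: A + 6C = -26.
Subtracting the second from the third: A - 12C = 46.
Solving: C = -4, A = -2, then B = 6.
So w_k = -2·k + 6 + (-4)·(-2)^k; at k=17 this is 524260.

524260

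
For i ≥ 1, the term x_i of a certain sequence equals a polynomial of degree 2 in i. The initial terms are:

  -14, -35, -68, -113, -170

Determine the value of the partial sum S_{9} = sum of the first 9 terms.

-1890

1st diffs: -21, -33, -45, -57.
2nd diffs: -12, -12, -12 (constant).
Newton forward-difference form: x_i = -14 + (-21)·C(i-1,1) + (-12)·C(i-1,2).
Continuing: -239, -320, -413, -518.
Summing i = 1..9 (9 terms) gives -1890.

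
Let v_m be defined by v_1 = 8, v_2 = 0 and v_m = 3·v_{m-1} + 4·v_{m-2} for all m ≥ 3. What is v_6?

v_3 = 32, v_4 = 96, v_5 = 416, v_6 = 1632.
(Characteristic roots are 4 and -1.)

1632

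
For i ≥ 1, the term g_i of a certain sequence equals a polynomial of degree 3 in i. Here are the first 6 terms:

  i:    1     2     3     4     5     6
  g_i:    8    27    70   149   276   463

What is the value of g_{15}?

1st diffs: 19, 43, 79, 127, 187.
2nd diffs: 24, 36, 48, 60.
3rd diffs: 12, 12, 12 (constant).
Newton forward-difference form: g_i = 8 + 19·C(i-1,1) + 24·C(i-1,2) + 12·C(i-1,3).
At i = 15: i-1 = 14, so g_{15} = 8 + 266 + 2184 + 4368 = 6826.

6826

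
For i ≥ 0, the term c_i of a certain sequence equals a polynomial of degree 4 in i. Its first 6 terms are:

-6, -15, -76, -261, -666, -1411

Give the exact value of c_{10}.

1st diffs: -9, -61, -185, -405, -745.
2nd diffs: -52, -124, -220, -340.
3rd diffs: -72, -96, -120.
4th diffs: -24, -24 (constant).
So c_i = -i^4 - 6i^3 - i^2 - i - 6.
Evaluating at i = 10 gives c_{10} = -16116.

-16116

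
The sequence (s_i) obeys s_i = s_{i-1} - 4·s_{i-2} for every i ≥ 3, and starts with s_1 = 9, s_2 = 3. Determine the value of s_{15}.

Step forward from the initial values:
s_3 = -33, s_4 = -45, s_5 = 87, …, s_{12} = -8013, s_{13} = -36297, s_{14} = -4245, s_{15} = 140943.

140943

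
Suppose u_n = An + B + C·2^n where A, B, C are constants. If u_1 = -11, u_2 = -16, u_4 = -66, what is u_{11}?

At n = 1, 2, 4: A + B + 2C = -11; 2A + B + 4C = -16; 4A + B + 16C = -66.
Subtracting the first from the second: A + 2C = -5.
Subtracting the second from the third: 2A + 12C = -50.
Solving: C = -5, A = 5, then B = -6.
Therefore u_{11} = 55 + (-6) + (-5)·2048 = -10191.

-10191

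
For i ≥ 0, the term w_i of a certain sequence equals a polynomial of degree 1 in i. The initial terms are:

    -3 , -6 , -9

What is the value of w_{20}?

-63

1st diffs: -3, -3 (constant).
So w_i = -3i - 3.
Evaluating at i = 20 gives w_{20} = -63.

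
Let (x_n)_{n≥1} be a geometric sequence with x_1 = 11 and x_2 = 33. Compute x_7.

Common ratio r = 3.
x_n = 11·3^(n-1).
x_7 = 11·3^6 = 8019.

8019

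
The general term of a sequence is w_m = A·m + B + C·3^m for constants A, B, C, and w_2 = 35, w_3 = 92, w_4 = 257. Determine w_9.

59078

Write the equations: 2A + B + 9C = 35; 3A + B + 27C = 92; 4A + B + 81C = 257.
Subtracting the first from the second: A + 18C = 57.
Subtracting the second from the third: A + 54C = 165.
Solving: C = 3, A = 3, then B = 2.
Therefore w_9 = 27 + 2 + 3·19683 = 59078.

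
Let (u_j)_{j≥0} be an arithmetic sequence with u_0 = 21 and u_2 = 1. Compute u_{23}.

-209

Common difference d = (1 - 21) / (2 - 0) = -10.
u_j = 21 + (j - 0)·(-10).
u_{23} = 21 + 23·(-10) = -209.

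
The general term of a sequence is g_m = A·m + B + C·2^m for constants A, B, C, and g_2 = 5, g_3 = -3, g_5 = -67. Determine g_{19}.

-1572779

Write the equations: 2A + B + 4C = 5; 3A + B + 8C = -3; 5A + B + 32C = -67.
Subtracting the first from the second: A + 4C = -8.
Subtracting the second from the third: 2A + 24C = -64.
Solving: C = -3, A = 4, then B = 9.
So g_m = 4·m + 9 + (-3)·2^m; at m=19 this is -1572779.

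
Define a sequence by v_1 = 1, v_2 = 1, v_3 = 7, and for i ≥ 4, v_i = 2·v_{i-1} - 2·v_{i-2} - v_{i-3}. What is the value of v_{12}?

Applying the relation repeatedly:
v_4 = 11  v_5 = 7  v_6 = -15  v_7 = -55  v_8 = -87  v_9 = -49  v_{10} = 131  v_{11} = 447  v_{12} = 681.

681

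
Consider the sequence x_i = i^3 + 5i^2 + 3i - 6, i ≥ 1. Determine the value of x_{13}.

3075

x_{13} = 1·13^3 + 5·13^2 + 3·13 - 6 = 3075.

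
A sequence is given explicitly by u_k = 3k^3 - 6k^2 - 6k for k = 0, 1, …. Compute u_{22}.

u_{22} = 3·22^3 - 6·22^2 - 6·22 = 28908.

28908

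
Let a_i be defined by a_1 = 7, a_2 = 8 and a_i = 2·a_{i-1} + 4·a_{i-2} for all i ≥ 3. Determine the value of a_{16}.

166428672

Compute successive terms:
a_3 = 44;  a_4 = 120;  a_5 = 416;  …;  a_{13} = 4911104;  a_{14} = 15892480;  a_{15} = 51429376;  a_{16} = 166428672.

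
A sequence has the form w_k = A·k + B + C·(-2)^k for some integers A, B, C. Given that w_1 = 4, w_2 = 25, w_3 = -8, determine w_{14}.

49201

Plug in k = 1, 2, 3: A + B - 2C = 4; 2A + B + 4C = 25; 3A + B - 8C = -8.
Subtracting the first from the second: A + 6C = 21.
Subtracting the second from the third: A - 12C = -33.
Solving: C = 3, A = 3, then B = 7.
Therefore w_{14} = 42 + 7 + 3·16384 = 49201.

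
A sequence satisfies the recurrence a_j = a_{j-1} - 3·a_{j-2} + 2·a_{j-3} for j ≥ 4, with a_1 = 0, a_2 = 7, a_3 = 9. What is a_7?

Step forward from the initial values:
a_4 = -12, a_5 = -25, a_6 = 29, a_7 = 80.

80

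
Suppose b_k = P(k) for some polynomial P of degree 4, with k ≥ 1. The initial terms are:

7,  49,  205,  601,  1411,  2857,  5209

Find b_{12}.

1st diffs: 42, 156, 396, 810, 1446, 2352.
2nd diffs: 114, 240, 414, 636, 906.
3rd diffs: 126, 174, 222, 270.
4th diffs: 48, 48, 48 (constant).
So b_k = 2k^4 + k^3 + k^2 + 2k + 1.
Evaluating at k = 12 gives b_{12} = 43369.

43369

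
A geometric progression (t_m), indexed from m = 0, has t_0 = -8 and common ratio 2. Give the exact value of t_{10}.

-8192

t_m = (-8)·2^(m-0).
t_{10} = (-8)·2^10 = -8192.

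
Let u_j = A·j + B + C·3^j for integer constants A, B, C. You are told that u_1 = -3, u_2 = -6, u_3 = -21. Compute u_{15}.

-14348865

Plug in j = 1, 2, 3: A + B + 3C = -3; 2A + B + 9C = -6; 3A + B + 27C = -21.
Subtracting the first from the second: A + 6C = -3.
Subtracting the second from the third: A + 18C = -15.
Solving: C = -1, A = 3, then B = -3.
Therefore u_{15} = 45 + (-3) + (-1)·14348907 = -14348865.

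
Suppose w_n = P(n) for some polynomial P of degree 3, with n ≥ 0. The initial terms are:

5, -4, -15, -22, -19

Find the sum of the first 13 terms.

1st diffs: -9, -11, -7, 3.
2nd diffs: -2, 4, 10.
3rd diffs: 6, 6 (constant).
Newton forward-difference form: w_n = 5 + (-9)·C(n,1) + (-2)·C(n,2) + 6·C(n,3).
Continuing: …, 0, 41, 110, 213, …, w_{12} = 1085.
Summing n = 0..12 (13 terms) gives 3081.

3081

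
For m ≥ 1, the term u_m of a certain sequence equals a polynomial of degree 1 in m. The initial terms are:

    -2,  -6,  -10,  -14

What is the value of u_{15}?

-58

1st diffs: -4, -4, -4 (constant).
So u_m = -4m + 2.
Evaluating at m = 15 gives u_{15} = -58.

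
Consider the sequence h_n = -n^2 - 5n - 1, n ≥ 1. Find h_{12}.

h_{12} = -1·12^2 - 5·12 - 1 = -205.

-205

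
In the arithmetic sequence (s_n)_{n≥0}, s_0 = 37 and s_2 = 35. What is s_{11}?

26

Common difference d = (35 - 37) / (2 - 0) = -1.
s_n = 37 + (n - 0)·(-1).
s_{11} = 37 + 11·(-1) = 26.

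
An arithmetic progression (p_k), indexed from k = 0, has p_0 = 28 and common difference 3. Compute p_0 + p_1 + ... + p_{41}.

p_k = 28 + (k - 0)·3.
p_{41} = 151; S = 42·(28 + 151)/2 = 3759.

3759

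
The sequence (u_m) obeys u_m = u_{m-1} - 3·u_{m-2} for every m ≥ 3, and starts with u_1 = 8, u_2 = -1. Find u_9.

-277

Iterate the recurrence:
u_3 = -25  u_4 = -22  u_5 = 53  u_6 = 119  u_7 = -40  u_8 = -397  u_9 = -277.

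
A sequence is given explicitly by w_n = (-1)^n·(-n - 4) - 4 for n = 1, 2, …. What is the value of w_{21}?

(-1)^21 = -1; -n - 4 at n=21 is -25; so w_{21} = 21.

21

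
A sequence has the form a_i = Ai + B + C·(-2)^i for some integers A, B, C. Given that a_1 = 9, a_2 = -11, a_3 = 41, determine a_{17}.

Write the equations: A + B - 2C = 9; 2A + B + 4C = -11; 3A + B - 8C = 41.
Subtracting the first from the second: A + 6C = -20.
Subtracting the second from the third: A - 12C = 52.
Solving: C = -4, A = 4, then B = -3.
Therefore a_{17} = 68 + (-3) + (-4)·(-131072) = 524353.

524353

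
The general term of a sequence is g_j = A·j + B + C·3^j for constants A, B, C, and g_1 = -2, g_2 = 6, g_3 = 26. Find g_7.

Plug in j = 1, 2, 3: A + B + 3C = -2; 2A + B + 9C = 6; 3A + B + 27C = 26.
Subtracting the first from the second: A + 6C = 8.
Subtracting the second from the third: A + 18C = 20.
Solving: C = 1, A = 2, then B = -7.
So g_j = 2·j + (-7) + 1·3^j; at j=7 this is 2194.

2194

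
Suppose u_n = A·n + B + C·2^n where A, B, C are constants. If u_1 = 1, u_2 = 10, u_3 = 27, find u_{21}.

8388621

Write the equations: A + B + 2C = 1; 2A + B + 4C = 10; 3A + B + 8C = 27.
Subtracting the first from the second: A + 2C = 9.
Subtracting the second from the third: A + 4C = 17.
Solving: C = 4, A = 1, then B = -8.
Hence u_{21} = 1·21 + (-8) + 4·2097152 = 8388621.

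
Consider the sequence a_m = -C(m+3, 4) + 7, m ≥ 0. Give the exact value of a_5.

-63

C(8, 4) = 70, so a_5 = -63.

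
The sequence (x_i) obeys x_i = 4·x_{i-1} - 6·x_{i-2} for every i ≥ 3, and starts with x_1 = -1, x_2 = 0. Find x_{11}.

Compute successive terms:
x_3 = 6; x_4 = 24; x_5 = 60; x_6 = 96; x_7 = 24; x_8 = -480; x_9 = -2064; x_{10} = -5376; x_{11} = -9120.

-9120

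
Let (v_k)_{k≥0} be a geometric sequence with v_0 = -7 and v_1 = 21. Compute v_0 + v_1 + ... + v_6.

-3829

Common ratio r = -3.
v_k = (-7)·(-3)^(k-0).
S = (-7)·((-3)^7 - 1)/(-3 - 1) = (-7)·(-2187 - 1)/(-4) = -3829.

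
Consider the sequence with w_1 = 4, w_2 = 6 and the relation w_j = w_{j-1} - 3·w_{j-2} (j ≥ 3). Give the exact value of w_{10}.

-24

Step forward from the initial values:
w_3 = -6, w_4 = -24, w_5 = -6, w_6 = 66, w_7 = 84, w_8 = -114, w_9 = -366, w_{10} = -24.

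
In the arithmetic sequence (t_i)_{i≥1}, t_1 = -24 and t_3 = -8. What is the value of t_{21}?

Common difference d = (-8 - (-24)) / (3 - 1) = 8.
t_i = -24 + (i - 1)·8.
t_{21} = -24 + 20·8 = 136.

136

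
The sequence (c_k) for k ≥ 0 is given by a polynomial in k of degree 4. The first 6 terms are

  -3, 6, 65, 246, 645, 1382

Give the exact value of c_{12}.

31125

1st diffs: 9, 59, 181, 399, 737.
2nd diffs: 50, 122, 218, 338.
3rd diffs: 72, 96, 120.
4th diffs: 24, 24 (constant).
So c_k = k^4 + 6k^3 + 2k - 3.
Evaluating at k = 12 gives c_{12} = 31125.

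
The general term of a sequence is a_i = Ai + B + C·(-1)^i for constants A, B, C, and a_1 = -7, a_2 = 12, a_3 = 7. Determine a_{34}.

236

Plug in i = 1, 2, 3: A + B - C = -7; 2A + B + C = 12; 3A + B - C = 7.
Subtracting the first from the second: A + 2C = 19.
Subtracting the second from the third: A - 2C = -5.
Solving: C = 6, A = 7, then B = -8.
So a_i = 7·i + (-8) + 6·(-1)^i; at i=34 this is 236.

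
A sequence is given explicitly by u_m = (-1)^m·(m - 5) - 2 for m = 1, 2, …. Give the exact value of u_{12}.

(-1)^12 = 1; m - 5 at m=12 is 7; so u_{12} = 5.

5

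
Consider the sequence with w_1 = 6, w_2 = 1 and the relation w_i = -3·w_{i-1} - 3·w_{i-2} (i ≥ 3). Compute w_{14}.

729

Iterate the recurrence:
w_3 = -21; w_4 = 60; w_5 = -117; …; w_{11} = 3159; w_{12} = -4617; w_{13} = 4374; w_{14} = 729.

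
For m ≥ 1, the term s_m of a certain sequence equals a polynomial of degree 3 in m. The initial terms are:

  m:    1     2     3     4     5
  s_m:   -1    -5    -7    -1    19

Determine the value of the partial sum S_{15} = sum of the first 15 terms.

1st diffs: -4, -2, 6, 20.
2nd diffs: 2, 8, 14.
3rd diffs: 6, 6 (constant).
Newton forward-difference form: s_m = -1 + (-4)·C(m-1,1) + 2·C(m-1,2) + 6·C(m-1,3).
Continuing: …, 59, 125, 223, 359, …, s_{15} = 2309.
Summing m = 1..15 (15 terms) gives 8665.

8665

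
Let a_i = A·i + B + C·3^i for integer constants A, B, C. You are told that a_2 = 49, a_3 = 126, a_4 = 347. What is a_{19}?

Plug in i = 2, 3, 4: 2A + B + 9C = 49; 3A + B + 27C = 126; 4A + B + 81C = 347.
Subtracting the first from the second: A + 18C = 77.
Subtracting the second from the third: A + 54C = 221.
Solving: C = 4, A = 5, then B = 3.
Hence a_{19} = 5·19 + 3 + 4·1162261467 = 4649045966.

4649045966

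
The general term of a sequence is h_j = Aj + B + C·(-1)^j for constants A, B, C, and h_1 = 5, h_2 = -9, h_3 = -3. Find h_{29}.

Plug in j = 1, 2, 3: A + B - C = 5; 2A + B + C = -9; 3A + B - C = -3.
Subtracting the first from the second: A + 2C = -14.
Subtracting the second from the third: A - 2C = 6.
Solving: C = -5, A = -4, then B = 4.
So h_j = -4·j + 4 + (-5)·(-1)^j; at j=29 this is -107.

-107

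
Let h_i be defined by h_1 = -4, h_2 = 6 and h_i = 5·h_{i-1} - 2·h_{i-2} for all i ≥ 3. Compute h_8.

77282

Step forward from the initial values:
h_3 = 38  h_4 = 178  h_5 = 814  h_6 = 3714  h_7 = 16942  h_8 = 77282.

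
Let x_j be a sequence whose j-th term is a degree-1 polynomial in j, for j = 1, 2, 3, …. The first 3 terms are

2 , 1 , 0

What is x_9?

1st diffs: -1, -1 (constant).
So x_j = -j + 3.
Evaluating at j = 9 gives x_9 = -6.

-6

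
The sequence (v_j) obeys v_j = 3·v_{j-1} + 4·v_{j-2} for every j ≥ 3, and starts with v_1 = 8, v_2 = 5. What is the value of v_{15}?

697932191

Compute successive terms:
v_3 = 47;  v_4 = 161;  v_5 = 671;  …;  v_{12} = 10905185;  v_{13} = 43620767;  v_{14} = 174483041;  v_{15} = 697932191.
(Characteristic roots are 4 and -1.)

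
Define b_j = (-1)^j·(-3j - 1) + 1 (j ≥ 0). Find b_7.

(-1)^7 = -1; -3j - 1 at j=7 is -22; so b_7 = 23.

23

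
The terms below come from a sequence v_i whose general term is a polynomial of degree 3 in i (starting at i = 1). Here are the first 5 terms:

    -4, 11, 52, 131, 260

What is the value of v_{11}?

2756

1st diffs: 15, 41, 79, 129.
2nd diffs: 26, 38, 50.
3rd diffs: 12, 12 (constant).
Newton forward-difference form: v_i = -4 + 15·C(i-1,1) + 26·C(i-1,2) + 12·C(i-1,3).
At i = 11: i-1 = 10, so v_{11} = -4 + 150 + 1170 + 1440 = 2756.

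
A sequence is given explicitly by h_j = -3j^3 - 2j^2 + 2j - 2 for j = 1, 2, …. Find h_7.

-1115

h_7 = -3·7^3 - 2·7^2 + 2·7 - 2 = -1115.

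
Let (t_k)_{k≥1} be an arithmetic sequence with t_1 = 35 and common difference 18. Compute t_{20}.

t_k = 35 + (k - 1)·18.
t_{20} = 35 + 19·18 = 377.

377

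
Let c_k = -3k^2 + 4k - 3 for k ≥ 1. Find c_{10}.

-263

c_{10} = -3·10^2 + 4·10 - 3 = -263.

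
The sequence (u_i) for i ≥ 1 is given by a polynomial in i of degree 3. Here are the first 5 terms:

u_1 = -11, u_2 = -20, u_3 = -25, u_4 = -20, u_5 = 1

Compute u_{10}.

1st diffs: -9, -5, 5, 21.
2nd diffs: 4, 10, 16.
3rd diffs: 6, 6 (constant).
So u_i = i^3 - 4i^2 - 4i - 4.
Evaluating at i = 10 gives u_{10} = 556.

556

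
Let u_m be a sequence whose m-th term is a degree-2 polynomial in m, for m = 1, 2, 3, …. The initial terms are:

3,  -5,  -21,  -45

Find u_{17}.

-1085

1st diffs: -8, -16, -24.
2nd diffs: -8, -8 (constant).
So u_m = -4m^2 + 4m + 3.
Evaluating at m = 17 gives u_{17} = -1085.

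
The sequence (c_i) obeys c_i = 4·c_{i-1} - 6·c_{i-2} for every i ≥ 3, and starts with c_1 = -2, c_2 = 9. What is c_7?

-672

Step forward from the initial values:
c_3 = 48  c_4 = 138  c_5 = 264  c_6 = 228  c_7 = -672.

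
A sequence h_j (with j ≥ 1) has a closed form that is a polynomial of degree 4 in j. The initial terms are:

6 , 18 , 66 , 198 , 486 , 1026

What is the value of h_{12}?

1st diffs: 12, 48, 132, 288, 540.
2nd diffs: 36, 84, 156, 252.
3rd diffs: 48, 72, 96.
4th diffs: 24, 24 (constant).
Newton forward-difference form: h_j = 6 + 12·C(j-1,1) + 36·C(j-1,2) + 48·C(j-1,3) + 24·C(j-1,4).
At j = 12: j-1 = 11, so h_{12} = 6 + 132 + 1980 + 7920 + 7920 = 17958.

17958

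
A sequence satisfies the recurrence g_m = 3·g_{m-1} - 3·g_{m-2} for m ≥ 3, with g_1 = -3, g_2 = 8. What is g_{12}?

-4131

Compute successive terms:
g_3 = 33; g_4 = 75; g_5 = 126; g_6 = 153; g_7 = 81; g_8 = -216; g_9 = -891; g_{10} = -2025; g_{11} = -3402; g_{12} = -4131.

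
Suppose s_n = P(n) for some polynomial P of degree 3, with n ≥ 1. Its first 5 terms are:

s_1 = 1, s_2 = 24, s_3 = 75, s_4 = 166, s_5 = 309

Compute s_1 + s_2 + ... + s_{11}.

9856

1st diffs: 23, 51, 91, 143.
2nd diffs: 28, 40, 52.
3rd diffs: 12, 12 (constant).
Newton forward-difference form: s_n = 1 + 23·C(n-1,1) + 28·C(n-1,2) + 12·C(n-1,3).
Continuing: …, 516, 799, 1170, 1641, …, s_{11} = 2931.
Summing n = 1..11 (11 terms) gives 9856.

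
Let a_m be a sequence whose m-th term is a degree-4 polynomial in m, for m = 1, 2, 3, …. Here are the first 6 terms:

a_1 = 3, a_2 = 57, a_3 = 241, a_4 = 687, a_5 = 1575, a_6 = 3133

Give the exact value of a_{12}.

1st diffs: 54, 184, 446, 888, 1558.
2nd diffs: 130, 262, 442, 670.
3rd diffs: 132, 180, 228.
4th diffs: 48, 48 (constant).
Newton forward-difference form: a_m = 3 + 54·C(m-1,1) + 130·C(m-1,2) + 132·C(m-1,3) + 48·C(m-1,4).
At m = 12: m-1 = 11, so a_{12} = 3 + 594 + 7150 + 21780 + 15840 = 45367.

45367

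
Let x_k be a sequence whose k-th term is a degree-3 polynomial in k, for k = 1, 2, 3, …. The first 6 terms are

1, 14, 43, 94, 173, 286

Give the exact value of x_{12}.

2014

1st diffs: 13, 29, 51, 79, 113.
2nd diffs: 16, 22, 28, 34.
3rd diffs: 6, 6, 6 (constant).
Newton forward-difference form: x_k = 1 + 13·C(k-1,1) + 16·C(k-1,2) + 6·C(k-1,3).
At k = 12: k-1 = 11, so x_{12} = 1 + 143 + 880 + 990 = 2014.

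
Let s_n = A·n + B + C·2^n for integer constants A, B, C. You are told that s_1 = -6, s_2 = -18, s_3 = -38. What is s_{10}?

-4130

The three given values yield: A + B + 2C = -6; 2A + B + 4C = -18; 3A + B + 8C = -38.
Subtracting the first from the second: A + 2C = -12.
Subtracting the second from the third: A + 4C = -20.
Solving: C = -4, A = -4, then B = 6.
Therefore s_{10} = -40 + 6 + (-4)·1024 = -4130.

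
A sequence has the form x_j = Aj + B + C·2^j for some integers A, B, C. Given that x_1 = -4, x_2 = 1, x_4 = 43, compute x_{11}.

Plug in j = 1, 2, 4: A + B + 2C = -4; 2A + B + 4C = 1; 4A + B + 16C = 43.
Subtracting the first from the second: A + 2C = 5.
Subtracting the second from the third: 2A + 12C = 42.
Solving: C = 4, A = -3, then B = -9.
Hence x_{11} = -3·11 + (-9) + 4·2048 = 8150.

8150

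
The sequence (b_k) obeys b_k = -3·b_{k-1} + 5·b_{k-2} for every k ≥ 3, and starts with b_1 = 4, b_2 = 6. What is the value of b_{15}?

-118394638

Step forward from the initial values:
b_3 = 2;  b_4 = 24;  b_5 = -62;  …;  b_{12} = 1606554;  b_{13} = -6735452;  b_{14} = 28239126;  b_{15} = -118394638.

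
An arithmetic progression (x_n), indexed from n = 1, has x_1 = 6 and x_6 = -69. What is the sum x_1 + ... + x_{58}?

Common difference d = (-69 - 6) / (6 - 1) = -15.
x_n = 6 + (n - 1)·(-15).
x_{58} = -849; S = 58·(6 + (-849))/2 = -24447.

-24447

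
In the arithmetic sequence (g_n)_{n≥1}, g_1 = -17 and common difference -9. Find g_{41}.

g_n = -17 + (n - 1)·(-9).
g_{41} = -17 + 40·(-9) = -377.

-377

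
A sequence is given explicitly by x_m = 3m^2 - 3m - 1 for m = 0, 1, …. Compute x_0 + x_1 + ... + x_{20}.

7959

Over m = 0..20: Σm = 210, Σm² = 2870.
Total = (3)·2870 + (-3)·210 + (-1)·21 = 7959.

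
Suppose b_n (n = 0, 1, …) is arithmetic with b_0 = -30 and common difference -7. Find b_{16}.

-142

b_n = -30 + (n - 0)·(-7).
b_{16} = -30 + 16·(-7) = -142.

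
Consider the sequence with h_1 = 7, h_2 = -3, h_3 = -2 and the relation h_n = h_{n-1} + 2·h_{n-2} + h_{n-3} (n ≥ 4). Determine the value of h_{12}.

-1300

Step forward from the initial values:
h_4 = -1;  h_5 = -8;  h_6 = -12;  h_7 = -29;  h_8 = -61;  h_9 = -131;  h_{10} = -282;  h_{11} = -605;  h_{12} = -1300.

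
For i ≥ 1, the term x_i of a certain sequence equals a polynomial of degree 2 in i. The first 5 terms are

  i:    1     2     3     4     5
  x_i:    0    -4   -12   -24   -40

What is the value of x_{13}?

-312

1st diffs: -4, -8, -12, -16.
2nd diffs: -4, -4, -4 (constant).
Newton forward-difference form: x_i = (-4)·C(i-1,1) + (-4)·C(i-1,2).
At i = 13: i-1 = 12, so x_{13} = -48 - 264 = -312.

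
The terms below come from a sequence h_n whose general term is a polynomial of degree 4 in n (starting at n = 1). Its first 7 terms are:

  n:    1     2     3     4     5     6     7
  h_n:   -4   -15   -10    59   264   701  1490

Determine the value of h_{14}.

1st diffs: -11, 5, 69, 205, 437, 789.
2nd diffs: 16, 64, 136, 232, 352.
3rd diffs: 48, 72, 96, 120.
4th diffs: 24, 24, 24 (constant).
So h_n = n^4 - 2n^3 - 5n^2 + 3n - 1.
Evaluating at n = 14 gives h_{14} = 31989.

31989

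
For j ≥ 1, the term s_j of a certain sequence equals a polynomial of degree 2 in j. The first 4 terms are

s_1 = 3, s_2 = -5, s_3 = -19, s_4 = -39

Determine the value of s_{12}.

-415

1st diffs: -8, -14, -20.
2nd diffs: -6, -6 (constant).
So s_j = -3j^2 + j + 5.
Evaluating at j = 12 gives s_{12} = -415.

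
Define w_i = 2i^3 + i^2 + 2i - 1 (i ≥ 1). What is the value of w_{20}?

16439

w_{20} = 2·20^3 + 1·20^2 + 2·20 - 1 = 16439.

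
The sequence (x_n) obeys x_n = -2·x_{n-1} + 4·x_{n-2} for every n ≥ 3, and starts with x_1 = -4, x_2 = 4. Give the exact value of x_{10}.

Compute successive terms:
x_3 = -24  x_4 = 64  x_5 = -224  x_6 = 704  x_7 = -2304  x_8 = 7424  x_9 = -24064  x_{10} = 77824.

77824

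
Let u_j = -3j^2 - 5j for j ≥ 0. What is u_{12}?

u_{12} = -3·12^2 - 5·12 = -492.

-492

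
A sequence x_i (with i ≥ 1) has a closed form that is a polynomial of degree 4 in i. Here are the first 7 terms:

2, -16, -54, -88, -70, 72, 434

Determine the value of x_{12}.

10584

1st diffs: -18, -38, -34, 18, 142, 362.
2nd diffs: -20, 4, 52, 124, 220.
3rd diffs: 24, 48, 72, 96.
4th diffs: 24, 24, 24 (constant).
Newton forward-difference form: x_i = 2 + (-18)·C(i-1,1) + (-20)·C(i-1,2) + 24·C(i-1,3) + 24·C(i-1,4).
At i = 12: i-1 = 11, so x_{12} = 2 - 198 - 1100 + 3960 + 7920 = 10584.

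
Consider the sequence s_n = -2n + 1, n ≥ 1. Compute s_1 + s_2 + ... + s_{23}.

-529

Over n = 1..23: Σn = 276.
Total = (-2)·276 + (1)·23 = -529.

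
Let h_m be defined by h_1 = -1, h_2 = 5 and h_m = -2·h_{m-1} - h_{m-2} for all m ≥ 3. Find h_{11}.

Compute successive terms:
h_3 = -9  h_4 = 13  h_5 = -17  h_6 = 21  h_7 = -25  h_8 = 29  h_9 = -33  h_{10} = 37  h_{11} = -41.
(Characteristic roots are -1 and -1.)

-41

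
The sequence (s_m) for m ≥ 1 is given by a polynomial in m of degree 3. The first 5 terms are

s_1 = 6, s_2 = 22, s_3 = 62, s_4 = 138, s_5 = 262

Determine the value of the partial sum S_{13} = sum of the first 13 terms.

16770

1st diffs: 16, 40, 76, 124.
2nd diffs: 24, 36, 48.
3rd diffs: 12, 12 (constant).
So s_m = 2m^3 + 2m + 2.
Continuing: …, 446, 702, 1042, 1478, …, s_{13} = 4422.
Summing m = 1..13 (13 terms) gives 16770.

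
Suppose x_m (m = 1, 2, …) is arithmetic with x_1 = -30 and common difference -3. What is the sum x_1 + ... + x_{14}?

x_m = -30 + (m - 1)·(-3).
x_{14} = -69; S = 14·(-30 + (-69))/2 = -693.

-693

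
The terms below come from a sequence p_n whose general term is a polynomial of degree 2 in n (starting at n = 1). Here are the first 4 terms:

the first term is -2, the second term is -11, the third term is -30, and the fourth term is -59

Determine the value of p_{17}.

1st diffs: -9, -19, -29.
2nd diffs: -10, -10 (constant).
So p_n = -5n^2 + 6n - 3.
Evaluating at n = 17 gives p_{17} = -1346.

-1346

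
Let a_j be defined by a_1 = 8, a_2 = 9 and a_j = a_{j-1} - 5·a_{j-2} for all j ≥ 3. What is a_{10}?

8604

Compute successive terms:
a_3 = -31  a_4 = -76  a_5 = 79  a_6 = 459  a_7 = 64  a_8 = -2231  a_9 = -2551  a_{10} = 8604.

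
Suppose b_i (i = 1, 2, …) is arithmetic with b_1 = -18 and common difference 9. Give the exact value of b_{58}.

b_i = -18 + (i - 1)·9.
b_{58} = -18 + 57·9 = 495.

495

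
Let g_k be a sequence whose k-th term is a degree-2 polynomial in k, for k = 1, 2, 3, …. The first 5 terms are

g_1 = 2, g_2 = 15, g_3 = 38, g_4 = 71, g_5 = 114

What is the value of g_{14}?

1st diffs: 13, 23, 33, 43.
2nd diffs: 10, 10, 10 (constant).
So g_k = 5k^2 - 2k - 1.
Evaluating at k = 14 gives g_{14} = 951.

951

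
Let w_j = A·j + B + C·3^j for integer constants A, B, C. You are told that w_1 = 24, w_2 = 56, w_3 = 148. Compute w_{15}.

71744572

Write the equations: A + B + 3C = 24; 2A + B + 9C = 56; 3A + B + 27C = 148.
Subtracting the first from the second: A + 6C = 32.
Subtracting the second from the third: A + 18C = 92.
Solving: C = 5, A = 2, then B = 7.
So w_j = 2·j + 7 + 5·3^j; at j=15 this is 71744572.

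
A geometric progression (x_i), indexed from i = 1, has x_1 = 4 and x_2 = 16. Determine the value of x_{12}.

16777216

Common ratio r = 4.
x_i = 4·4^(i-1).
x_{12} = 4·4^11 = 16777216.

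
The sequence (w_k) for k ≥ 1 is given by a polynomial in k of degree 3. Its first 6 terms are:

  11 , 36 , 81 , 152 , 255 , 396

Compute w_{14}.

1st diffs: 25, 45, 71, 103, 141.
2nd diffs: 20, 26, 32, 38.
3rd diffs: 6, 6, 6 (constant).
Newton forward-difference form: w_k = 11 + 25·C(k-1,1) + 20·C(k-1,2) + 6·C(k-1,3).
At k = 14: k-1 = 13, so w_{14} = 11 + 325 + 1560 + 1716 = 3612.

3612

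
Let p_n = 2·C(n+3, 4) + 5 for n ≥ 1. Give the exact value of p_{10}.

1435

C(13, 4) = 715, so p_{10} = 1435.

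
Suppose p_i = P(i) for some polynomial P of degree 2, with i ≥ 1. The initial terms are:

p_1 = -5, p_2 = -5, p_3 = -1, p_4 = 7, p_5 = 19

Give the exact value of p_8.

79

1st diffs: 0, 4, 8, 12.
2nd diffs: 4, 4, 4 (constant).
So p_i = 2i^2 - 6i - 1.
Evaluating at i = 8 gives p_8 = 79.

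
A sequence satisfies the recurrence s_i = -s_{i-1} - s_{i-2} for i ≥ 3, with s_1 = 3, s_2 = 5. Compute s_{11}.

Applying the relation repeatedly:
s_3 = -8; s_4 = 3; s_5 = 5; s_6 = -8; s_7 = 3; s_8 = 5; s_9 = -8; s_{10} = 3; s_{11} = 5.

5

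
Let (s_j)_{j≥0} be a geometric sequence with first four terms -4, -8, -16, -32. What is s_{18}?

-1048576

Common ratio r = 2.
s_j = (-4)·2^(j-0).
s_{18} = (-4)·2^18 = -1048576.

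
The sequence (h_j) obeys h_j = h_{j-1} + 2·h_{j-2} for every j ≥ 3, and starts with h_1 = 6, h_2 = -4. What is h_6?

Iterate the recurrence:
h_3 = 8, h_4 = 0, h_5 = 16, h_6 = 16.
(Characteristic roots are 2 and -1.)

16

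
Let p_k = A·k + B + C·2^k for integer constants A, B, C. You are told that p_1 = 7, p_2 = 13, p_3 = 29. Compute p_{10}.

The three given values yield: A + B + 2C = 7; 2A + B + 4C = 13; 3A + B + 8C = 29.
Subtracting the first from the second: A + 2C = 6.
Subtracting the second from the third: A + 4C = 16.
Solving: C = 5, A = -4, then B = 1.
Therefore p_{10} = -40 + 1 + 5·1024 = 5081.

5081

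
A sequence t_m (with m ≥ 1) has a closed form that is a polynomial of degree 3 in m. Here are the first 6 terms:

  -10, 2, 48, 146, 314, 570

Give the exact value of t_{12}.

1st diffs: 12, 46, 98, 168, 256.
2nd diffs: 34, 52, 70, 88.
3rd diffs: 18, 18, 18 (constant).
So t_m = 3m^3 - m^2 - 6m - 6.
Evaluating at m = 12 gives t_{12} = 4962.

4962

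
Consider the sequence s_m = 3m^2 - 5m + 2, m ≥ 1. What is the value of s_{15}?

602

s_{15} = 3·15^2 - 5·15 + 2 = 602.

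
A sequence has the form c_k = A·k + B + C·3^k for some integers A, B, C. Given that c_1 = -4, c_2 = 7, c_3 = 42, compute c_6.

At k = 1, 2, 3: A + B + 3C = -4; 2A + B + 9C = 7; 3A + B + 27C = 42.
Subtracting the first from the second: A + 6C = 11.
Subtracting the second from the third: A + 18C = 35.
Solving: C = 2, A = -1, then B = -9.
Therefore c_6 = -6 + (-9) + 2·729 = 1443.

1443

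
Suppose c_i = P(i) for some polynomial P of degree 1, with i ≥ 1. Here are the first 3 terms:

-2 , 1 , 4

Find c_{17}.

46

1st diffs: 3, 3 (constant).
So c_i = 3i - 5.
Evaluating at i = 17 gives c_{17} = 46.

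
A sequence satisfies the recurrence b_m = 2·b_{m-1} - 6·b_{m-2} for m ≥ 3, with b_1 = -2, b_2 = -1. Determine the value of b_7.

-296

Compute successive terms:
b_3 = 10  b_4 = 26  b_5 = -8  b_6 = -172  b_7 = -296.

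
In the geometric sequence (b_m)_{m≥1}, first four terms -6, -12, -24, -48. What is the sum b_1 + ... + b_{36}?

Common ratio r = 2.
b_m = (-6)·2^(m-1).
S = (-6)·(2^36 - 1)/(2 - 1) = (-6)·(68719476736 - 1)/(1) = -412316860410.

-412316860410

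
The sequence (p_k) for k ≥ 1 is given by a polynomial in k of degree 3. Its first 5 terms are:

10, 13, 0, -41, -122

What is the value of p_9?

-1086

1st diffs: 3, -13, -41, -81.
2nd diffs: -16, -28, -40.
3rd diffs: -12, -12 (constant).
Newton forward-difference form: p_k = 10 + 3·C(k-1,1) + (-16)·C(k-1,2) + (-12)·C(k-1,3).
At k = 9: k-1 = 8, so p_9 = 10 + 24 - 448 - 672 = -1086.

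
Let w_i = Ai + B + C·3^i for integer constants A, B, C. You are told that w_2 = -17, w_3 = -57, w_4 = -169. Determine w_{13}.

-3188689

Plug in i = 2, 3, 4: 2A + B + 9C = -17; 3A + B + 27C = -57; 4A + B + 81C = -169.
Subtracting the first from the second: A + 18C = -40.
Subtracting the second from the third: A + 54C = -112.
Solving: C = -2, A = -4, then B = 9.
Hence w_{13} = -4·13 + 9 + (-2)·1594323 = -3188689.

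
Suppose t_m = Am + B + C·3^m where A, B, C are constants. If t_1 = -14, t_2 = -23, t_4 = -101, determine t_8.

Write the equations: A + B + 3C = -14; 2A + B + 9C = -23; 4A + B + 81C = -101.
Subtracting the first from the second: A + 6C = -9.
Subtracting the second from the third: 2A + 72C = -78.
Solving: C = -1, A = -3, then B = -8.
So t_m = -3·m + (-8) + (-1)·3^m; at m=8 this is -6593.

-6593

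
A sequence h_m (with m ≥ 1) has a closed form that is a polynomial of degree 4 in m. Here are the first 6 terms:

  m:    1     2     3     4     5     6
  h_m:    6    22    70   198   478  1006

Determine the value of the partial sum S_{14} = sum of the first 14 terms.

1st diffs: 16, 48, 128, 280, 528.
2nd diffs: 32, 80, 152, 248.
3rd diffs: 48, 72, 96.
4th diffs: 24, 24 (constant).
So h_m = m^4 - 2m^3 + 3m^2 + 6m - 2.
Continuing: …, 1902, 3310, 5398, 8358, …, h_{14} = 33598.
Summing m = 1..14 (14 terms) gives 109284.

109284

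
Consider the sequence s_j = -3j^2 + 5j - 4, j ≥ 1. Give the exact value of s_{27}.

-2056

s_{27} = -3·27^2 + 5·27 - 4 = -2056.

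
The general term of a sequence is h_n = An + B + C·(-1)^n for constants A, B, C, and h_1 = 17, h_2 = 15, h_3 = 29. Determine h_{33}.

Write the equations: A + B - C = 17; 2A + B + C = 15; 3A + B - C = 29.
Subtracting the first from the second: A + 2C = -2.
Subtracting the second from the third: A - 2C = 14.
Solving: C = -4, A = 6, then B = 7.
Therefore h_{33} = 198 + 7 + (-4)·(-1) = 209.

209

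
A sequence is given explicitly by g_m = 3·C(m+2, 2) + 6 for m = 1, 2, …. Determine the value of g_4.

C(6, 2) = 15, so g_4 = 51.

51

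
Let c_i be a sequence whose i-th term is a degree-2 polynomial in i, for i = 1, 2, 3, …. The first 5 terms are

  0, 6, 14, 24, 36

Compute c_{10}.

1st diffs: 6, 8, 10, 12.
2nd diffs: 2, 2, 2 (constant).
So c_i = i^2 + 3i - 4.
Evaluating at i = 10 gives c_{10} = 126.

126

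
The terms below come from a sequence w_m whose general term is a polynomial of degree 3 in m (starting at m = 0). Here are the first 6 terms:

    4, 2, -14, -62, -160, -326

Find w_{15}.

1st diffs: -2, -16, -48, -98, -166.
2nd diffs: -14, -32, -50, -68.
3rd diffs: -18, -18, -18 (constant).
Newton forward-difference form: w_m = 4 + (-2)·C(m,1) + (-14)·C(m,2) + (-18)·C(m,3).
At m = 15: m = 15, so w_{15} = 4 - 30 - 1470 - 8190 = -9686.

-9686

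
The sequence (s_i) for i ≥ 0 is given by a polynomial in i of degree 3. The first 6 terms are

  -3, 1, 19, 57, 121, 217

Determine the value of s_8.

1st diffs: 4, 18, 38, 64, 96.
2nd diffs: 14, 20, 26, 32.
3rd diffs: 6, 6, 6 (constant).
Newton forward-difference form: s_i = -3 + 4·C(i,1) + 14·C(i,2) + 6·C(i,3).
At i = 8: i = 8, so s_8 = -3 + 32 + 392 + 336 = 757.

757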